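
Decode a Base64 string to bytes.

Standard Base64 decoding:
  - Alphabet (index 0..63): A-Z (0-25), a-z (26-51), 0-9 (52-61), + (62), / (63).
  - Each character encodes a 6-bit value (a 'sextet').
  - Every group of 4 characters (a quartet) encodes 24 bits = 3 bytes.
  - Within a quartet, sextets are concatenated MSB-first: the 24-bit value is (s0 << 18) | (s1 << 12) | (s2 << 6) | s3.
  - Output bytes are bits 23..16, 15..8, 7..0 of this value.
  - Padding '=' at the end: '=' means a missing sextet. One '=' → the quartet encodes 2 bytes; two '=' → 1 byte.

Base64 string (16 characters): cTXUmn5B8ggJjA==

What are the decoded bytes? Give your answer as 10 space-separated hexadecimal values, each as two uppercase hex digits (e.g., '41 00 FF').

After char 0 ('c'=28): chars_in_quartet=1 acc=0x1C bytes_emitted=0
After char 1 ('T'=19): chars_in_quartet=2 acc=0x713 bytes_emitted=0
After char 2 ('X'=23): chars_in_quartet=3 acc=0x1C4D7 bytes_emitted=0
After char 3 ('U'=20): chars_in_quartet=4 acc=0x7135D4 -> emit 71 35 D4, reset; bytes_emitted=3
After char 4 ('m'=38): chars_in_quartet=1 acc=0x26 bytes_emitted=3
After char 5 ('n'=39): chars_in_quartet=2 acc=0x9A7 bytes_emitted=3
After char 6 ('5'=57): chars_in_quartet=3 acc=0x269F9 bytes_emitted=3
After char 7 ('B'=1): chars_in_quartet=4 acc=0x9A7E41 -> emit 9A 7E 41, reset; bytes_emitted=6
After char 8 ('8'=60): chars_in_quartet=1 acc=0x3C bytes_emitted=6
After char 9 ('g'=32): chars_in_quartet=2 acc=0xF20 bytes_emitted=6
After char 10 ('g'=32): chars_in_quartet=3 acc=0x3C820 bytes_emitted=6
After char 11 ('J'=9): chars_in_quartet=4 acc=0xF20809 -> emit F2 08 09, reset; bytes_emitted=9
After char 12 ('j'=35): chars_in_quartet=1 acc=0x23 bytes_emitted=9
After char 13 ('A'=0): chars_in_quartet=2 acc=0x8C0 bytes_emitted=9
Padding '==': partial quartet acc=0x8C0 -> emit 8C; bytes_emitted=10

Answer: 71 35 D4 9A 7E 41 F2 08 09 8C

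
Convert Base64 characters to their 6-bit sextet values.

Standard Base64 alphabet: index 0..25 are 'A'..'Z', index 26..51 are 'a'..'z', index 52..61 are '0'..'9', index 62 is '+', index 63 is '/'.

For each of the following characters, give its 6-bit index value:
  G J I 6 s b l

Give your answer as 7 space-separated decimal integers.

'G': A..Z range, ord('G') − ord('A') = 6
'J': A..Z range, ord('J') − ord('A') = 9
'I': A..Z range, ord('I') − ord('A') = 8
'6': 0..9 range, 52 + ord('6') − ord('0') = 58
's': a..z range, 26 + ord('s') − ord('a') = 44
'b': a..z range, 26 + ord('b') − ord('a') = 27
'l': a..z range, 26 + ord('l') − ord('a') = 37

Answer: 6 9 8 58 44 27 37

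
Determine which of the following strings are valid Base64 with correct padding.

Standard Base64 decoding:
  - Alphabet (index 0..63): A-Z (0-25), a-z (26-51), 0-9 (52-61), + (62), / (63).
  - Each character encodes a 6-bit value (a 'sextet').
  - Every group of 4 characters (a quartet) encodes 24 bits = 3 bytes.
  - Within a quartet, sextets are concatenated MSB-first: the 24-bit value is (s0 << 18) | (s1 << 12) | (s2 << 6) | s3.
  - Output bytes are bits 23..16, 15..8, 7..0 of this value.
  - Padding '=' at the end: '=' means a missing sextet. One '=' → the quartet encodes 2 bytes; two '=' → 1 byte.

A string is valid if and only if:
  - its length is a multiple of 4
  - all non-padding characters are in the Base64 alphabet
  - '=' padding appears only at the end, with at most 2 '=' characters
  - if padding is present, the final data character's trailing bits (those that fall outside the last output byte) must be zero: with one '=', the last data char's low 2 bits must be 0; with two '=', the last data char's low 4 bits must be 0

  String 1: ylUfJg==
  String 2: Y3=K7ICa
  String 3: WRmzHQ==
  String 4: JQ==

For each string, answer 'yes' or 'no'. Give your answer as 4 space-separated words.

Answer: yes no yes yes

Derivation:
String 1: 'ylUfJg==' → valid
String 2: 'Y3=K7ICa' → invalid (bad char(s): ['=']; '=' in middle)
String 3: 'WRmzHQ==' → valid
String 4: 'JQ==' → valid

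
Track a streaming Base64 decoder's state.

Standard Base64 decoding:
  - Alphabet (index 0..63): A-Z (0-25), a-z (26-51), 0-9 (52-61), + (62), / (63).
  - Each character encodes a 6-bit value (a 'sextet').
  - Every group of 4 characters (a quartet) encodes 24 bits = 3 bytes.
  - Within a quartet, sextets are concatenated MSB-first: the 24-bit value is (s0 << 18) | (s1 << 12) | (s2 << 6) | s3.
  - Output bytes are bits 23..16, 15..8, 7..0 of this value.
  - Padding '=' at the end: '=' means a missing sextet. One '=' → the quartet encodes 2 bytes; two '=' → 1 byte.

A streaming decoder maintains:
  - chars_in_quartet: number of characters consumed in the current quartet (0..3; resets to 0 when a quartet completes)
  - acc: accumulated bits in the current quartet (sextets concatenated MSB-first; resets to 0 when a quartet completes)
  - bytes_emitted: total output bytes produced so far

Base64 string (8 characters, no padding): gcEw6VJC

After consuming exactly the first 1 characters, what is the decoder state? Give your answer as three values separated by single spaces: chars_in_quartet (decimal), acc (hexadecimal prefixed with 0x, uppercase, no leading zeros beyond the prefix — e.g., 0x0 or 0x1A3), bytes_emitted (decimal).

Answer: 1 0x20 0

Derivation:
After char 0 ('g'=32): chars_in_quartet=1 acc=0x20 bytes_emitted=0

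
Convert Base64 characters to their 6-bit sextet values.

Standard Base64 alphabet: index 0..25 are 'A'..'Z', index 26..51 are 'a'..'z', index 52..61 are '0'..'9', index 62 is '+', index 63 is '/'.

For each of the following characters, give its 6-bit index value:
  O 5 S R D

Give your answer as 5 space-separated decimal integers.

'O': A..Z range, ord('O') − ord('A') = 14
'5': 0..9 range, 52 + ord('5') − ord('0') = 57
'S': A..Z range, ord('S') − ord('A') = 18
'R': A..Z range, ord('R') − ord('A') = 17
'D': A..Z range, ord('D') − ord('A') = 3

Answer: 14 57 18 17 3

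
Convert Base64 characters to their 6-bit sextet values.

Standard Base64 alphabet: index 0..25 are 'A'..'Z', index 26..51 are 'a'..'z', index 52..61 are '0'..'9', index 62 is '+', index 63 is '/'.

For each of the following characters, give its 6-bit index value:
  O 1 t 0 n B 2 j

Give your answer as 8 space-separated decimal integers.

'O': A..Z range, ord('O') − ord('A') = 14
'1': 0..9 range, 52 + ord('1') − ord('0') = 53
't': a..z range, 26 + ord('t') − ord('a') = 45
'0': 0..9 range, 52 + ord('0') − ord('0') = 52
'n': a..z range, 26 + ord('n') − ord('a') = 39
'B': A..Z range, ord('B') − ord('A') = 1
'2': 0..9 range, 52 + ord('2') − ord('0') = 54
'j': a..z range, 26 + ord('j') − ord('a') = 35

Answer: 14 53 45 52 39 1 54 35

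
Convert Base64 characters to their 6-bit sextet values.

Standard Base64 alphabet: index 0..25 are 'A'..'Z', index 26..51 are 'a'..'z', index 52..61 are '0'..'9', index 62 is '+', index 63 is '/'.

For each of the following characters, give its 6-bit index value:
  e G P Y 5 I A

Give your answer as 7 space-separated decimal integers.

Answer: 30 6 15 24 57 8 0

Derivation:
'e': a..z range, 26 + ord('e') − ord('a') = 30
'G': A..Z range, ord('G') − ord('A') = 6
'P': A..Z range, ord('P') − ord('A') = 15
'Y': A..Z range, ord('Y') − ord('A') = 24
'5': 0..9 range, 52 + ord('5') − ord('0') = 57
'I': A..Z range, ord('I') − ord('A') = 8
'A': A..Z range, ord('A') − ord('A') = 0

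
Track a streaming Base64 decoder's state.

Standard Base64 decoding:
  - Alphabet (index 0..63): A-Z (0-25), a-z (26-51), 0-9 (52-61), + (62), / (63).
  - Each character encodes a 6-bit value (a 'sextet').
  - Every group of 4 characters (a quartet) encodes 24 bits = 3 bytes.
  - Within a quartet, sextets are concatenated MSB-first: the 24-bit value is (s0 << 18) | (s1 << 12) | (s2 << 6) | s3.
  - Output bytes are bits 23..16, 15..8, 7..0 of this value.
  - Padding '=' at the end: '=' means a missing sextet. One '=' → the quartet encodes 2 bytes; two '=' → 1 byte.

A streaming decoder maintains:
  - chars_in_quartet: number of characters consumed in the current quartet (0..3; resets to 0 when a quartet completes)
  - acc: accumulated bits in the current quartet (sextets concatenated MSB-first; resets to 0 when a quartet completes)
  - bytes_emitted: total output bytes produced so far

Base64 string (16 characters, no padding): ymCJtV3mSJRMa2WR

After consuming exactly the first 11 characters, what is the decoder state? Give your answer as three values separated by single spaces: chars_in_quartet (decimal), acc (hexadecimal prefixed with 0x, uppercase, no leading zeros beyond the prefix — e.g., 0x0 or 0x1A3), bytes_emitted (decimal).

Answer: 3 0x12251 6

Derivation:
After char 0 ('y'=50): chars_in_quartet=1 acc=0x32 bytes_emitted=0
After char 1 ('m'=38): chars_in_quartet=2 acc=0xCA6 bytes_emitted=0
After char 2 ('C'=2): chars_in_quartet=3 acc=0x32982 bytes_emitted=0
After char 3 ('J'=9): chars_in_quartet=4 acc=0xCA6089 -> emit CA 60 89, reset; bytes_emitted=3
After char 4 ('t'=45): chars_in_quartet=1 acc=0x2D bytes_emitted=3
After char 5 ('V'=21): chars_in_quartet=2 acc=0xB55 bytes_emitted=3
After char 6 ('3'=55): chars_in_quartet=3 acc=0x2D577 bytes_emitted=3
After char 7 ('m'=38): chars_in_quartet=4 acc=0xB55DE6 -> emit B5 5D E6, reset; bytes_emitted=6
After char 8 ('S'=18): chars_in_quartet=1 acc=0x12 bytes_emitted=6
After char 9 ('J'=9): chars_in_quartet=2 acc=0x489 bytes_emitted=6
After char 10 ('R'=17): chars_in_quartet=3 acc=0x12251 bytes_emitted=6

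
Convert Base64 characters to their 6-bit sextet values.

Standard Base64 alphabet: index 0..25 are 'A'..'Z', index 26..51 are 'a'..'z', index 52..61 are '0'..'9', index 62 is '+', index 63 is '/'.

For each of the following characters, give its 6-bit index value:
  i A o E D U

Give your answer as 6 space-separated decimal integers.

Answer: 34 0 40 4 3 20

Derivation:
'i': a..z range, 26 + ord('i') − ord('a') = 34
'A': A..Z range, ord('A') − ord('A') = 0
'o': a..z range, 26 + ord('o') − ord('a') = 40
'E': A..Z range, ord('E') − ord('A') = 4
'D': A..Z range, ord('D') − ord('A') = 3
'U': A..Z range, ord('U') − ord('A') = 20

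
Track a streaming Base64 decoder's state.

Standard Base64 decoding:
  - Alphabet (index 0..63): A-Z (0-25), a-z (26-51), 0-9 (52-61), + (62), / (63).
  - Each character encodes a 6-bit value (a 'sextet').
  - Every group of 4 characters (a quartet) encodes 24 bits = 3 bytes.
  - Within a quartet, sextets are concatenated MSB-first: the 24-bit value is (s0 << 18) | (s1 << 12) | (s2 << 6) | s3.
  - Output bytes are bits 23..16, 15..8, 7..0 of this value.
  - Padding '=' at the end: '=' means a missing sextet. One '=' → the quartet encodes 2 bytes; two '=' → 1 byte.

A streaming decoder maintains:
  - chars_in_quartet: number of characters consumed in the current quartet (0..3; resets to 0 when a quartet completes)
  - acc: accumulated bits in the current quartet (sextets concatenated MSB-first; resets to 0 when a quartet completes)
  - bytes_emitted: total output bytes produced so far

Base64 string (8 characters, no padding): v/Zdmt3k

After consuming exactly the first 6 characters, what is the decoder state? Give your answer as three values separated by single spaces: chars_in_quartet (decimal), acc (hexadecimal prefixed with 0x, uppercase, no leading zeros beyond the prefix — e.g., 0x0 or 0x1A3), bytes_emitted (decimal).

After char 0 ('v'=47): chars_in_quartet=1 acc=0x2F bytes_emitted=0
After char 1 ('/'=63): chars_in_quartet=2 acc=0xBFF bytes_emitted=0
After char 2 ('Z'=25): chars_in_quartet=3 acc=0x2FFD9 bytes_emitted=0
After char 3 ('d'=29): chars_in_quartet=4 acc=0xBFF65D -> emit BF F6 5D, reset; bytes_emitted=3
After char 4 ('m'=38): chars_in_quartet=1 acc=0x26 bytes_emitted=3
After char 5 ('t'=45): chars_in_quartet=2 acc=0x9AD bytes_emitted=3

Answer: 2 0x9AD 3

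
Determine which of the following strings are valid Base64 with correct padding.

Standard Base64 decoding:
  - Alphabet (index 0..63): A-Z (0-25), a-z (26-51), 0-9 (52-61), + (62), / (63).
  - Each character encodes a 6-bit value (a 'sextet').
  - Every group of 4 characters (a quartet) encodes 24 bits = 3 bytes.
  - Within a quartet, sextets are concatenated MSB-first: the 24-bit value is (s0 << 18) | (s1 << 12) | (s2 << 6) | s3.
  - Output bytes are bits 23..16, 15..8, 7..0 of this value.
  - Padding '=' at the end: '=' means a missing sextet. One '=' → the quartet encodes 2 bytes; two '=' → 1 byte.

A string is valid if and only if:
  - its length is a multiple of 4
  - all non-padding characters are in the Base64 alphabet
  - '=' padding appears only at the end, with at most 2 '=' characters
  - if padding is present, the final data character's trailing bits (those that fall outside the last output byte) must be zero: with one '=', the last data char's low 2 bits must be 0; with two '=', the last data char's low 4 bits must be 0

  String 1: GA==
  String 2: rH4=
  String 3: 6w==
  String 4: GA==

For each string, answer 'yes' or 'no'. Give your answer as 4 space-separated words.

String 1: 'GA==' → valid
String 2: 'rH4=' → valid
String 3: '6w==' → valid
String 4: 'GA==' → valid

Answer: yes yes yes yes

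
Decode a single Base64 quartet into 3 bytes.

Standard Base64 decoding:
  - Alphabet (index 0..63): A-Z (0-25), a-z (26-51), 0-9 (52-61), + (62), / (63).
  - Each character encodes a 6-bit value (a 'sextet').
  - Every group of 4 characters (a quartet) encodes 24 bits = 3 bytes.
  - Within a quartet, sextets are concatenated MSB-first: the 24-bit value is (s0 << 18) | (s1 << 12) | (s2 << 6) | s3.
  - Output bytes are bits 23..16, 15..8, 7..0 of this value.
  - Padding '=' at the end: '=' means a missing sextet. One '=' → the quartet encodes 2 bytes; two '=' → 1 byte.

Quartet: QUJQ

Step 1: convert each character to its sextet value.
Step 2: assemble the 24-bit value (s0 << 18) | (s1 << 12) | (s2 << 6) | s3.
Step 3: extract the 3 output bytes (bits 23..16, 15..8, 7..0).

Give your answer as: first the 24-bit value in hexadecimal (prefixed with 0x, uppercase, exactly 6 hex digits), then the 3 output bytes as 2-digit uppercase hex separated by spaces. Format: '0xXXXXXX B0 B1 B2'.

Answer: 0x414250 41 42 50

Derivation:
Sextets: Q=16, U=20, J=9, Q=16
24-bit: (16<<18) | (20<<12) | (9<<6) | 16
      = 0x400000 | 0x014000 | 0x000240 | 0x000010
      = 0x414250
Bytes: (v>>16)&0xFF=41, (v>>8)&0xFF=42, v&0xFF=50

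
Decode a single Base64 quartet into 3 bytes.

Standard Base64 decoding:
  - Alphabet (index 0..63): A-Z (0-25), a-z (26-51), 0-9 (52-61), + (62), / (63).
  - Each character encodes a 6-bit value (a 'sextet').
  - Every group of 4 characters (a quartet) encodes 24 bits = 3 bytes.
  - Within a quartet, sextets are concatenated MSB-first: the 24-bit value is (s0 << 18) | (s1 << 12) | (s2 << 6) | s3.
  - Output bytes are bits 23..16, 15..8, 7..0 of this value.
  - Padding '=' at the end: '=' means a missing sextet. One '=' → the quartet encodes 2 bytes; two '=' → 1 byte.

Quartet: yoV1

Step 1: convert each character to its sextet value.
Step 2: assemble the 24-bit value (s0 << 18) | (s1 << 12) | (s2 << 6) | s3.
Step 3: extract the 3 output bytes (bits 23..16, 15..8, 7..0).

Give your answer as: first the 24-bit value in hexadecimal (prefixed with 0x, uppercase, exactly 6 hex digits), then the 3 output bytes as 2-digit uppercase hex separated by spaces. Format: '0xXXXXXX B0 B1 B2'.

Sextets: y=50, o=40, V=21, 1=53
24-bit: (50<<18) | (40<<12) | (21<<6) | 53
      = 0xC80000 | 0x028000 | 0x000540 | 0x000035
      = 0xCA8575
Bytes: (v>>16)&0xFF=CA, (v>>8)&0xFF=85, v&0xFF=75

Answer: 0xCA8575 CA 85 75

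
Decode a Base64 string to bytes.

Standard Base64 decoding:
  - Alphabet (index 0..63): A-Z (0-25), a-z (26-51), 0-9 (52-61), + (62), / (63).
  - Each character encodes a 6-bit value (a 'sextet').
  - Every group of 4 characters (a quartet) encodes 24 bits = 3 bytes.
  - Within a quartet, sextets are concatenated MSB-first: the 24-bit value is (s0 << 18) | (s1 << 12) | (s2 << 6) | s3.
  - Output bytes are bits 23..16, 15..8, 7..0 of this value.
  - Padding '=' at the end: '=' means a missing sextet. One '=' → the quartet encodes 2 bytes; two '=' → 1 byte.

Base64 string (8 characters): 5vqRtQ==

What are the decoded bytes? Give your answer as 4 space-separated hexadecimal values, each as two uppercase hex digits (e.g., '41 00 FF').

After char 0 ('5'=57): chars_in_quartet=1 acc=0x39 bytes_emitted=0
After char 1 ('v'=47): chars_in_quartet=2 acc=0xE6F bytes_emitted=0
After char 2 ('q'=42): chars_in_quartet=3 acc=0x39BEA bytes_emitted=0
After char 3 ('R'=17): chars_in_quartet=4 acc=0xE6FA91 -> emit E6 FA 91, reset; bytes_emitted=3
After char 4 ('t'=45): chars_in_quartet=1 acc=0x2D bytes_emitted=3
After char 5 ('Q'=16): chars_in_quartet=2 acc=0xB50 bytes_emitted=3
Padding '==': partial quartet acc=0xB50 -> emit B5; bytes_emitted=4

Answer: E6 FA 91 B5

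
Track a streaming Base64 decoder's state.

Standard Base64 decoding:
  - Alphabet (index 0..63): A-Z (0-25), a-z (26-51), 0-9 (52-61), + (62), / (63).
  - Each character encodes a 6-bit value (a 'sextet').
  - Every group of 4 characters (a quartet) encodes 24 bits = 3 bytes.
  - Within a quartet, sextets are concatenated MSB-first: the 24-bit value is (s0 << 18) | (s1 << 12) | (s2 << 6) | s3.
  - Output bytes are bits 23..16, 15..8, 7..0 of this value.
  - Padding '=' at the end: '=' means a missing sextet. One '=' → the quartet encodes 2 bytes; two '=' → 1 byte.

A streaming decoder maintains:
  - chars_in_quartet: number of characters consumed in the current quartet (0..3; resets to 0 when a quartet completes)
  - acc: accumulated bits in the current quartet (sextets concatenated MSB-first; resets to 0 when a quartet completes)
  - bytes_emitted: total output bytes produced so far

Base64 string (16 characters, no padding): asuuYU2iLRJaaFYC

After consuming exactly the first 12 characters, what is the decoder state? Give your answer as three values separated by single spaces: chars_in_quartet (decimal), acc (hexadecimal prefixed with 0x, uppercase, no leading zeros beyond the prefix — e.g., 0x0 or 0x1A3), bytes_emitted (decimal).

After char 0 ('a'=26): chars_in_quartet=1 acc=0x1A bytes_emitted=0
After char 1 ('s'=44): chars_in_quartet=2 acc=0x6AC bytes_emitted=0
After char 2 ('u'=46): chars_in_quartet=3 acc=0x1AB2E bytes_emitted=0
After char 3 ('u'=46): chars_in_quartet=4 acc=0x6ACBAE -> emit 6A CB AE, reset; bytes_emitted=3
After char 4 ('Y'=24): chars_in_quartet=1 acc=0x18 bytes_emitted=3
After char 5 ('U'=20): chars_in_quartet=2 acc=0x614 bytes_emitted=3
After char 6 ('2'=54): chars_in_quartet=3 acc=0x18536 bytes_emitted=3
After char 7 ('i'=34): chars_in_quartet=4 acc=0x614DA2 -> emit 61 4D A2, reset; bytes_emitted=6
After char 8 ('L'=11): chars_in_quartet=1 acc=0xB bytes_emitted=6
After char 9 ('R'=17): chars_in_quartet=2 acc=0x2D1 bytes_emitted=6
After char 10 ('J'=9): chars_in_quartet=3 acc=0xB449 bytes_emitted=6
After char 11 ('a'=26): chars_in_quartet=4 acc=0x2D125A -> emit 2D 12 5A, reset; bytes_emitted=9

Answer: 0 0x0 9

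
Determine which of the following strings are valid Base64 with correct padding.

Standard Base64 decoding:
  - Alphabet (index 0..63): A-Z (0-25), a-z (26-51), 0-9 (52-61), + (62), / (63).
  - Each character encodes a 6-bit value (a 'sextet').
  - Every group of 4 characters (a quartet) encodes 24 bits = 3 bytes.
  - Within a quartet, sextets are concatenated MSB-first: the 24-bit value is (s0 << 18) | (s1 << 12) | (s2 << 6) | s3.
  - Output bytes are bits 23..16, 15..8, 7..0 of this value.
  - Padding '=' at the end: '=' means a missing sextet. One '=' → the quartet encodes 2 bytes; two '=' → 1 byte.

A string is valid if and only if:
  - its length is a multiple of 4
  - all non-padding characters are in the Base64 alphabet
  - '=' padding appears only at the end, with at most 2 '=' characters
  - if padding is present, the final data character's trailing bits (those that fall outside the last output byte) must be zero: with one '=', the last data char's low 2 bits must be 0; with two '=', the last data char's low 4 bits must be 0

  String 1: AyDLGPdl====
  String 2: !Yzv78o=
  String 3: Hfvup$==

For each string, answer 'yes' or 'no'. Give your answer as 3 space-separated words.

Answer: no no no

Derivation:
String 1: 'AyDLGPdl====' → invalid (4 pad chars (max 2))
String 2: '!Yzv78o=' → invalid (bad char(s): ['!'])
String 3: 'Hfvup$==' → invalid (bad char(s): ['$'])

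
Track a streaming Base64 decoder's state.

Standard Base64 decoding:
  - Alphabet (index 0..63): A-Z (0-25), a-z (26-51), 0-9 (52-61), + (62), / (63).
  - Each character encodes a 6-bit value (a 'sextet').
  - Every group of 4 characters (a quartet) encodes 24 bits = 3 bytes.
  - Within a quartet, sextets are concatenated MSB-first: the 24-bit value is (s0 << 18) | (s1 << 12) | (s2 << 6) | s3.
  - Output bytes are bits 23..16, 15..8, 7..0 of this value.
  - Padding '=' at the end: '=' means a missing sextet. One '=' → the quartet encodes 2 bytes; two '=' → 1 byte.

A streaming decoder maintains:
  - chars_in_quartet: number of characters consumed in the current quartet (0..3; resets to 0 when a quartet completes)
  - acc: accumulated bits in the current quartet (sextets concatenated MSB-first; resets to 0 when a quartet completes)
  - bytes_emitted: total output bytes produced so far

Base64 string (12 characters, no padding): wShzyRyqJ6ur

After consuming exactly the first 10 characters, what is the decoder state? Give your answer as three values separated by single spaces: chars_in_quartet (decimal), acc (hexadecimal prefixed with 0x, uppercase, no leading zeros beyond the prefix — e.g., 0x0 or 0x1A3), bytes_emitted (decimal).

After char 0 ('w'=48): chars_in_quartet=1 acc=0x30 bytes_emitted=0
After char 1 ('S'=18): chars_in_quartet=2 acc=0xC12 bytes_emitted=0
After char 2 ('h'=33): chars_in_quartet=3 acc=0x304A1 bytes_emitted=0
After char 3 ('z'=51): chars_in_quartet=4 acc=0xC12873 -> emit C1 28 73, reset; bytes_emitted=3
After char 4 ('y'=50): chars_in_quartet=1 acc=0x32 bytes_emitted=3
After char 5 ('R'=17): chars_in_quartet=2 acc=0xC91 bytes_emitted=3
After char 6 ('y'=50): chars_in_quartet=3 acc=0x32472 bytes_emitted=3
After char 7 ('q'=42): chars_in_quartet=4 acc=0xC91CAA -> emit C9 1C AA, reset; bytes_emitted=6
After char 8 ('J'=9): chars_in_quartet=1 acc=0x9 bytes_emitted=6
After char 9 ('6'=58): chars_in_quartet=2 acc=0x27A bytes_emitted=6

Answer: 2 0x27A 6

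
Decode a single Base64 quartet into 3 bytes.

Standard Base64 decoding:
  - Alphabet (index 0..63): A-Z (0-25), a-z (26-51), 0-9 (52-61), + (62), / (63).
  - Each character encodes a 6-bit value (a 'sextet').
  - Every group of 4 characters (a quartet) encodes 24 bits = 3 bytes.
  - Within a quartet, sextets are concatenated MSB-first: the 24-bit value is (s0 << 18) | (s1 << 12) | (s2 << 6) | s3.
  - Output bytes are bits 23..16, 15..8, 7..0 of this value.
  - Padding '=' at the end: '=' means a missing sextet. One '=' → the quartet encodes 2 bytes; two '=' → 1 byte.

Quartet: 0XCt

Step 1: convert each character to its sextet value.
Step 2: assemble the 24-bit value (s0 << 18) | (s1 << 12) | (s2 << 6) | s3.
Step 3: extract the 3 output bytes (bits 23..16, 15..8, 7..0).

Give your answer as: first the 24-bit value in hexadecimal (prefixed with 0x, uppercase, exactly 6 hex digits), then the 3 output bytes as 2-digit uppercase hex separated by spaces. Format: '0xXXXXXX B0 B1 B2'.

Sextets: 0=52, X=23, C=2, t=45
24-bit: (52<<18) | (23<<12) | (2<<6) | 45
      = 0xD00000 | 0x017000 | 0x000080 | 0x00002D
      = 0xD170AD
Bytes: (v>>16)&0xFF=D1, (v>>8)&0xFF=70, v&0xFF=AD

Answer: 0xD170AD D1 70 AD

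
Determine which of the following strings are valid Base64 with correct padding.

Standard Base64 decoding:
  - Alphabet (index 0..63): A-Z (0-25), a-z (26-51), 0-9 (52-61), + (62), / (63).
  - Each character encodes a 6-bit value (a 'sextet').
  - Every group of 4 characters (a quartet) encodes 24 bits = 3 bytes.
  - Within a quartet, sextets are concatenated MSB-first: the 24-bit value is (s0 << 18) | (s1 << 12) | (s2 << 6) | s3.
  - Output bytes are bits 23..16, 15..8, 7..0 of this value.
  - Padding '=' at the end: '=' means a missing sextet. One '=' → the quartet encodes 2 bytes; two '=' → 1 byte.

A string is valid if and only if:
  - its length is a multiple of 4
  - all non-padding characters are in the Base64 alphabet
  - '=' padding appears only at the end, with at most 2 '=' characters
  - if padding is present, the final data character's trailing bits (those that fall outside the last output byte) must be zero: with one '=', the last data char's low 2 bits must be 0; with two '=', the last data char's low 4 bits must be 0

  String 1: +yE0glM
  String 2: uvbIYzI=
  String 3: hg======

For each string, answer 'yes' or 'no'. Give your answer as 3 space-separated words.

Answer: no yes no

Derivation:
String 1: '+yE0glM' → invalid (len=7 not mult of 4)
String 2: 'uvbIYzI=' → valid
String 3: 'hg======' → invalid (6 pad chars (max 2))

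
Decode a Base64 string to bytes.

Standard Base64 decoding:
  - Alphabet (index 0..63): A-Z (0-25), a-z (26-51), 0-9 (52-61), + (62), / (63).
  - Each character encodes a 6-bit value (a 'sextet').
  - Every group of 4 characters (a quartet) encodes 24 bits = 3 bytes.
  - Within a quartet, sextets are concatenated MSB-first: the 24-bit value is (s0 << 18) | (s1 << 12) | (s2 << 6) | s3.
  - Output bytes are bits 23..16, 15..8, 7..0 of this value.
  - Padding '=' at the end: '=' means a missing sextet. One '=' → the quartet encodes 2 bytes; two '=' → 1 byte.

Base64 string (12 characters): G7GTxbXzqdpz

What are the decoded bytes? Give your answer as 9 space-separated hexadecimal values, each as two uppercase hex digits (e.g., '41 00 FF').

After char 0 ('G'=6): chars_in_quartet=1 acc=0x6 bytes_emitted=0
After char 1 ('7'=59): chars_in_quartet=2 acc=0x1BB bytes_emitted=0
After char 2 ('G'=6): chars_in_quartet=3 acc=0x6EC6 bytes_emitted=0
After char 3 ('T'=19): chars_in_quartet=4 acc=0x1BB193 -> emit 1B B1 93, reset; bytes_emitted=3
After char 4 ('x'=49): chars_in_quartet=1 acc=0x31 bytes_emitted=3
After char 5 ('b'=27): chars_in_quartet=2 acc=0xC5B bytes_emitted=3
After char 6 ('X'=23): chars_in_quartet=3 acc=0x316D7 bytes_emitted=3
After char 7 ('z'=51): chars_in_quartet=4 acc=0xC5B5F3 -> emit C5 B5 F3, reset; bytes_emitted=6
After char 8 ('q'=42): chars_in_quartet=1 acc=0x2A bytes_emitted=6
After char 9 ('d'=29): chars_in_quartet=2 acc=0xA9D bytes_emitted=6
After char 10 ('p'=41): chars_in_quartet=3 acc=0x2A769 bytes_emitted=6
After char 11 ('z'=51): chars_in_quartet=4 acc=0xA9DA73 -> emit A9 DA 73, reset; bytes_emitted=9

Answer: 1B B1 93 C5 B5 F3 A9 DA 73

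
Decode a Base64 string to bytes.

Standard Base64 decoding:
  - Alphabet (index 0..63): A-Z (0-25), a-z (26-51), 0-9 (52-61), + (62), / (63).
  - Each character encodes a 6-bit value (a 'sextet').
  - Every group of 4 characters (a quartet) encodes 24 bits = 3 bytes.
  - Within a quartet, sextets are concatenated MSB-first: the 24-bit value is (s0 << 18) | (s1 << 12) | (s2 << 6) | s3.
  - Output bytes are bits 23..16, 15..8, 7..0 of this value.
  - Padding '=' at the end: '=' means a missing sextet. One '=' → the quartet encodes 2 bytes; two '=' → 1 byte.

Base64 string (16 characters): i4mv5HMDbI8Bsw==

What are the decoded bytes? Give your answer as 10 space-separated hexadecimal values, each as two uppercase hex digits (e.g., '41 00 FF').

Answer: 8B 89 AF E4 73 03 6C 8F 01 B3

Derivation:
After char 0 ('i'=34): chars_in_quartet=1 acc=0x22 bytes_emitted=0
After char 1 ('4'=56): chars_in_quartet=2 acc=0x8B8 bytes_emitted=0
After char 2 ('m'=38): chars_in_quartet=3 acc=0x22E26 bytes_emitted=0
After char 3 ('v'=47): chars_in_quartet=4 acc=0x8B89AF -> emit 8B 89 AF, reset; bytes_emitted=3
After char 4 ('5'=57): chars_in_quartet=1 acc=0x39 bytes_emitted=3
After char 5 ('H'=7): chars_in_quartet=2 acc=0xE47 bytes_emitted=3
After char 6 ('M'=12): chars_in_quartet=3 acc=0x391CC bytes_emitted=3
After char 7 ('D'=3): chars_in_quartet=4 acc=0xE47303 -> emit E4 73 03, reset; bytes_emitted=6
After char 8 ('b'=27): chars_in_quartet=1 acc=0x1B bytes_emitted=6
After char 9 ('I'=8): chars_in_quartet=2 acc=0x6C8 bytes_emitted=6
After char 10 ('8'=60): chars_in_quartet=3 acc=0x1B23C bytes_emitted=6
After char 11 ('B'=1): chars_in_quartet=4 acc=0x6C8F01 -> emit 6C 8F 01, reset; bytes_emitted=9
After char 12 ('s'=44): chars_in_quartet=1 acc=0x2C bytes_emitted=9
After char 13 ('w'=48): chars_in_quartet=2 acc=0xB30 bytes_emitted=9
Padding '==': partial quartet acc=0xB30 -> emit B3; bytes_emitted=10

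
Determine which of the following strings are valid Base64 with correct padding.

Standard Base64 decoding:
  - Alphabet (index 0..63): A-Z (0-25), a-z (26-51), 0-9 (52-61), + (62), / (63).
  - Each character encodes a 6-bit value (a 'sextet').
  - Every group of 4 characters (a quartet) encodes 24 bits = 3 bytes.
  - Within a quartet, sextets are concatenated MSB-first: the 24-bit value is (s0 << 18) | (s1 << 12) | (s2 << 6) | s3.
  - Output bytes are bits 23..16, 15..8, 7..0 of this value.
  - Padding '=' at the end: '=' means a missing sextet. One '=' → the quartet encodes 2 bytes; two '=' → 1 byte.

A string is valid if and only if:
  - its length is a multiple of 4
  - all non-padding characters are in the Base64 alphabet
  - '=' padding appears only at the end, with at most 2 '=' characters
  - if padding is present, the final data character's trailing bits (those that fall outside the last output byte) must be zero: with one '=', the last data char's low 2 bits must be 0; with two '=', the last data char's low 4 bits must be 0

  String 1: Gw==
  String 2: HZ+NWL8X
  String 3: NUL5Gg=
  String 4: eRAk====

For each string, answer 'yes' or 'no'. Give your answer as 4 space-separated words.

Answer: yes yes no no

Derivation:
String 1: 'Gw==' → valid
String 2: 'HZ+NWL8X' → valid
String 3: 'NUL5Gg=' → invalid (len=7 not mult of 4)
String 4: 'eRAk====' → invalid (4 pad chars (max 2))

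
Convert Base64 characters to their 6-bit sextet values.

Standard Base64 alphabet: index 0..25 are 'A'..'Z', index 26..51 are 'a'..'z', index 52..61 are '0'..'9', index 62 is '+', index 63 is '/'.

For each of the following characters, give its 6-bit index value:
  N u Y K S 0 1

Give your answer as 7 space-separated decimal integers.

Answer: 13 46 24 10 18 52 53

Derivation:
'N': A..Z range, ord('N') − ord('A') = 13
'u': a..z range, 26 + ord('u') − ord('a') = 46
'Y': A..Z range, ord('Y') − ord('A') = 24
'K': A..Z range, ord('K') − ord('A') = 10
'S': A..Z range, ord('S') − ord('A') = 18
'0': 0..9 range, 52 + ord('0') − ord('0') = 52
'1': 0..9 range, 52 + ord('1') − ord('0') = 53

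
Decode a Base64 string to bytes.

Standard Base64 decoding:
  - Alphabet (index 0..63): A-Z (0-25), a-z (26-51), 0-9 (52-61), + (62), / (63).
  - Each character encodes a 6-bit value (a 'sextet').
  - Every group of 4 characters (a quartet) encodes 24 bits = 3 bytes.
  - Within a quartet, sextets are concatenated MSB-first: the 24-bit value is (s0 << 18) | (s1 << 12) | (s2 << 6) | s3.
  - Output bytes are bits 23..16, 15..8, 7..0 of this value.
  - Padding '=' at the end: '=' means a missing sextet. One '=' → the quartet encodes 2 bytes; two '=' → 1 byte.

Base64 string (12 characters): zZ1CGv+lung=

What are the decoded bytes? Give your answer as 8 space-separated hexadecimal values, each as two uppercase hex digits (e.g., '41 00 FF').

Answer: CD 9D 42 1A FF A5 BA 78

Derivation:
After char 0 ('z'=51): chars_in_quartet=1 acc=0x33 bytes_emitted=0
After char 1 ('Z'=25): chars_in_quartet=2 acc=0xCD9 bytes_emitted=0
After char 2 ('1'=53): chars_in_quartet=3 acc=0x33675 bytes_emitted=0
After char 3 ('C'=2): chars_in_quartet=4 acc=0xCD9D42 -> emit CD 9D 42, reset; bytes_emitted=3
After char 4 ('G'=6): chars_in_quartet=1 acc=0x6 bytes_emitted=3
After char 5 ('v'=47): chars_in_quartet=2 acc=0x1AF bytes_emitted=3
After char 6 ('+'=62): chars_in_quartet=3 acc=0x6BFE bytes_emitted=3
After char 7 ('l'=37): chars_in_quartet=4 acc=0x1AFFA5 -> emit 1A FF A5, reset; bytes_emitted=6
After char 8 ('u'=46): chars_in_quartet=1 acc=0x2E bytes_emitted=6
After char 9 ('n'=39): chars_in_quartet=2 acc=0xBA7 bytes_emitted=6
After char 10 ('g'=32): chars_in_quartet=3 acc=0x2E9E0 bytes_emitted=6
Padding '=': partial quartet acc=0x2E9E0 -> emit BA 78; bytes_emitted=8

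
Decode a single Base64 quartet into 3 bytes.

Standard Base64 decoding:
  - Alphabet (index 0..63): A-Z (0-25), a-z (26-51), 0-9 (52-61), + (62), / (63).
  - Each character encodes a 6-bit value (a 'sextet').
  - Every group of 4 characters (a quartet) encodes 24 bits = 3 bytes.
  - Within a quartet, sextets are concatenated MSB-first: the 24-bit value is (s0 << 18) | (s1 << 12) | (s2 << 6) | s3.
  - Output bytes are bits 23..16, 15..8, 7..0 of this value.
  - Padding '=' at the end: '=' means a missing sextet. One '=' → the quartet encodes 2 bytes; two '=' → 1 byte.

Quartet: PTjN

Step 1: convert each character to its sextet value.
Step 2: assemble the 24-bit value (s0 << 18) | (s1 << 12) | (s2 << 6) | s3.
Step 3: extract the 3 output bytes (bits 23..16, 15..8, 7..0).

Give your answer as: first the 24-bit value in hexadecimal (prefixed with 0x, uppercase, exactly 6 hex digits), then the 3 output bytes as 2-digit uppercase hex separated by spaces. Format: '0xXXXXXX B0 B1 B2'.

Answer: 0x3D38CD 3D 38 CD

Derivation:
Sextets: P=15, T=19, j=35, N=13
24-bit: (15<<18) | (19<<12) | (35<<6) | 13
      = 0x3C0000 | 0x013000 | 0x0008C0 | 0x00000D
      = 0x3D38CD
Bytes: (v>>16)&0xFF=3D, (v>>8)&0xFF=38, v&0xFF=CD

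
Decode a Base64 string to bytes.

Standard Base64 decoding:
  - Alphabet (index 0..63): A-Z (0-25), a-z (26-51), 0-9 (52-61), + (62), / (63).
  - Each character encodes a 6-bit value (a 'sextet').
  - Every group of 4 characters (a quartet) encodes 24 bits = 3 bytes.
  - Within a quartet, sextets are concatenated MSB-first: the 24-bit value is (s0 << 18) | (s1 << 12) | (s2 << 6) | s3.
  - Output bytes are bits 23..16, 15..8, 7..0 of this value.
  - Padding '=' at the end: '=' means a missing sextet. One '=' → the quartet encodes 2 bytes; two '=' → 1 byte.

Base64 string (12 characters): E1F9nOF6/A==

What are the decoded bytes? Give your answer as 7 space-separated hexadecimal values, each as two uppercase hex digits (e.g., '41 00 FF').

Answer: 13 51 7D 9C E1 7A FC

Derivation:
After char 0 ('E'=4): chars_in_quartet=1 acc=0x4 bytes_emitted=0
After char 1 ('1'=53): chars_in_quartet=2 acc=0x135 bytes_emitted=0
After char 2 ('F'=5): chars_in_quartet=3 acc=0x4D45 bytes_emitted=0
After char 3 ('9'=61): chars_in_quartet=4 acc=0x13517D -> emit 13 51 7D, reset; bytes_emitted=3
After char 4 ('n'=39): chars_in_quartet=1 acc=0x27 bytes_emitted=3
After char 5 ('O'=14): chars_in_quartet=2 acc=0x9CE bytes_emitted=3
After char 6 ('F'=5): chars_in_quartet=3 acc=0x27385 bytes_emitted=3
After char 7 ('6'=58): chars_in_quartet=4 acc=0x9CE17A -> emit 9C E1 7A, reset; bytes_emitted=6
After char 8 ('/'=63): chars_in_quartet=1 acc=0x3F bytes_emitted=6
After char 9 ('A'=0): chars_in_quartet=2 acc=0xFC0 bytes_emitted=6
Padding '==': partial quartet acc=0xFC0 -> emit FC; bytes_emitted=7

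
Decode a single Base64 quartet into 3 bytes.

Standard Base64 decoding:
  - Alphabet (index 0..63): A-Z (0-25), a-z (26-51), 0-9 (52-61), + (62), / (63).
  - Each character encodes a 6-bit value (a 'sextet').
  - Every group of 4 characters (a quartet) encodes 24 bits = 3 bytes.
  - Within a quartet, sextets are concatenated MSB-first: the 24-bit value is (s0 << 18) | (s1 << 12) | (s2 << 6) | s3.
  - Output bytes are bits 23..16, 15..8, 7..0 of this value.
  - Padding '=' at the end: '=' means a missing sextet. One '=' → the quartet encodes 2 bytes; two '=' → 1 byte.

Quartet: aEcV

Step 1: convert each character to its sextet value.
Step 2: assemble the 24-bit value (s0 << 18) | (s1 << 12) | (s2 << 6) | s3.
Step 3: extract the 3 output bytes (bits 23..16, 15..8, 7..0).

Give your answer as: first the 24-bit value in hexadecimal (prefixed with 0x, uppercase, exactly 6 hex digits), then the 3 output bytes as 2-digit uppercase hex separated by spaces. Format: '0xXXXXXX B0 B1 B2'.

Sextets: a=26, E=4, c=28, V=21
24-bit: (26<<18) | (4<<12) | (28<<6) | 21
      = 0x680000 | 0x004000 | 0x000700 | 0x000015
      = 0x684715
Bytes: (v>>16)&0xFF=68, (v>>8)&0xFF=47, v&0xFF=15

Answer: 0x684715 68 47 15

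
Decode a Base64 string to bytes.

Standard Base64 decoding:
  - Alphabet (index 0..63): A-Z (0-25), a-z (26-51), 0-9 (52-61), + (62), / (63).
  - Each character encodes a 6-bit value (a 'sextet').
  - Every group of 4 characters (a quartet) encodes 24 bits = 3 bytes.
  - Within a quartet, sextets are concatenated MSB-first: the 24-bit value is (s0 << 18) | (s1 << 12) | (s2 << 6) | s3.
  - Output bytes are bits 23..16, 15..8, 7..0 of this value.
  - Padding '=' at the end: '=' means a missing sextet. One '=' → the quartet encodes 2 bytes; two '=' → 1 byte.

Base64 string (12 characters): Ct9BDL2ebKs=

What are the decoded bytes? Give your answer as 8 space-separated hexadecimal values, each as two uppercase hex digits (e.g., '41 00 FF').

Answer: 0A DF 41 0C BD 9E 6C AB

Derivation:
After char 0 ('C'=2): chars_in_quartet=1 acc=0x2 bytes_emitted=0
After char 1 ('t'=45): chars_in_quartet=2 acc=0xAD bytes_emitted=0
After char 2 ('9'=61): chars_in_quartet=3 acc=0x2B7D bytes_emitted=0
After char 3 ('B'=1): chars_in_quartet=4 acc=0xADF41 -> emit 0A DF 41, reset; bytes_emitted=3
After char 4 ('D'=3): chars_in_quartet=1 acc=0x3 bytes_emitted=3
After char 5 ('L'=11): chars_in_quartet=2 acc=0xCB bytes_emitted=3
After char 6 ('2'=54): chars_in_quartet=3 acc=0x32F6 bytes_emitted=3
After char 7 ('e'=30): chars_in_quartet=4 acc=0xCBD9E -> emit 0C BD 9E, reset; bytes_emitted=6
After char 8 ('b'=27): chars_in_quartet=1 acc=0x1B bytes_emitted=6
After char 9 ('K'=10): chars_in_quartet=2 acc=0x6CA bytes_emitted=6
After char 10 ('s'=44): chars_in_quartet=3 acc=0x1B2AC bytes_emitted=6
Padding '=': partial quartet acc=0x1B2AC -> emit 6C AB; bytes_emitted=8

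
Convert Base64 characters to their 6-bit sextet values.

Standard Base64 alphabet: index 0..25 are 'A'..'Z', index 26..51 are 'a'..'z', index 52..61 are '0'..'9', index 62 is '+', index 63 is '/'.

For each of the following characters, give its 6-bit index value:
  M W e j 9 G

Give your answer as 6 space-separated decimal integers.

Answer: 12 22 30 35 61 6

Derivation:
'M': A..Z range, ord('M') − ord('A') = 12
'W': A..Z range, ord('W') − ord('A') = 22
'e': a..z range, 26 + ord('e') − ord('a') = 30
'j': a..z range, 26 + ord('j') − ord('a') = 35
'9': 0..9 range, 52 + ord('9') − ord('0') = 61
'G': A..Z range, ord('G') − ord('A') = 6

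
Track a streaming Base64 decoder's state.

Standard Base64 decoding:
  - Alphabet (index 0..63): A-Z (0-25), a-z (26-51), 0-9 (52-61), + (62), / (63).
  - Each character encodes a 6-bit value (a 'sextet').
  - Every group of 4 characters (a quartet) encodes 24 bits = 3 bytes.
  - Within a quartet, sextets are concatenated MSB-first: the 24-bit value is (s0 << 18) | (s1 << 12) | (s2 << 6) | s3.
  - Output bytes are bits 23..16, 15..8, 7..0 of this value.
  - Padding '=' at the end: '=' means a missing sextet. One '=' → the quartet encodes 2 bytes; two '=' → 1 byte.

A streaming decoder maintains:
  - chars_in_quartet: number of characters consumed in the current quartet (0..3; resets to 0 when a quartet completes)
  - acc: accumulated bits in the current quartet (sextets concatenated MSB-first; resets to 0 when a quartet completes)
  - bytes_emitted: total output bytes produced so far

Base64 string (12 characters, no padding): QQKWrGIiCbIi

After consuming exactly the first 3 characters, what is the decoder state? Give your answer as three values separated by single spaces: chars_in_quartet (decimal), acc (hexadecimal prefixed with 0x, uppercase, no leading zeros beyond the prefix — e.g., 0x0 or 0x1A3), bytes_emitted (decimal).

After char 0 ('Q'=16): chars_in_quartet=1 acc=0x10 bytes_emitted=0
After char 1 ('Q'=16): chars_in_quartet=2 acc=0x410 bytes_emitted=0
After char 2 ('K'=10): chars_in_quartet=3 acc=0x1040A bytes_emitted=0

Answer: 3 0x1040A 0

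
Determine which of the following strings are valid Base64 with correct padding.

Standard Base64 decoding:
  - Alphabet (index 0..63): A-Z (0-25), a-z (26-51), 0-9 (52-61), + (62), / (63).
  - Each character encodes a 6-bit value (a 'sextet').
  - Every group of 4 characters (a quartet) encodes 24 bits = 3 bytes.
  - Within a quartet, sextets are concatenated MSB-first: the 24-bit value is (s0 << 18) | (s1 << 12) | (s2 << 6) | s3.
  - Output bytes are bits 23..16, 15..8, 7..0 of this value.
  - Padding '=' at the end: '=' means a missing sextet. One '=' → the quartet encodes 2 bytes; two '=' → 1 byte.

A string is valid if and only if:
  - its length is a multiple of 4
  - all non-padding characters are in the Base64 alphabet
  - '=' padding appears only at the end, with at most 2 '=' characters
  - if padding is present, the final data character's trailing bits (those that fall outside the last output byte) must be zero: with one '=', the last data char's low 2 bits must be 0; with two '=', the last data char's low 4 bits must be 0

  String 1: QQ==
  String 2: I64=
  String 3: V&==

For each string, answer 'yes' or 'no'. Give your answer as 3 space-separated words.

Answer: yes yes no

Derivation:
String 1: 'QQ==' → valid
String 2: 'I64=' → valid
String 3: 'V&==' → invalid (bad char(s): ['&'])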